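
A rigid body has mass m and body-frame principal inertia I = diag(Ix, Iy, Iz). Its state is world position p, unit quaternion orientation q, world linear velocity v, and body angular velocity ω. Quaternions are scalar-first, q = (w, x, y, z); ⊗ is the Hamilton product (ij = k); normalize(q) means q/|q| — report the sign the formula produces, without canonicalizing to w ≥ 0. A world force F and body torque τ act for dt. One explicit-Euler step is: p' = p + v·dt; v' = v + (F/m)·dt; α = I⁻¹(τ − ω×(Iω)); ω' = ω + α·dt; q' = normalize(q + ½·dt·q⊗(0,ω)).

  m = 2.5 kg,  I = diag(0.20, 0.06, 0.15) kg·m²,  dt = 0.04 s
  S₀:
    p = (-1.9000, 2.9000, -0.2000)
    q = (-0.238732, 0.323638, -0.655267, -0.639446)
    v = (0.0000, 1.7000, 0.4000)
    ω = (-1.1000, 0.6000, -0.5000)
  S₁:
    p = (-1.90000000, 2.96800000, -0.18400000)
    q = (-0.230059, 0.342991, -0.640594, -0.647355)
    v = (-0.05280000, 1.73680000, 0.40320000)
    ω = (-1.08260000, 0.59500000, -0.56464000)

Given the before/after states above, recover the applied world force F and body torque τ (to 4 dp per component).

F = (-3.3000, 2.3000, 0.2000)
τ = (0.0600, 0.0200, -0.1500)

ω₁ − ω₀ = (0.01740000, -0.00500000, -0.06464000)
precession coupling = (-0.0270, 0.0275, 0.0924)
applied torque τ = (0.0600, 0.0200, -0.1500)
velocity change Δv = (-0.05280000, 0.03680000, 0.00320000)
F = m·Δv/dt = (-3.3000, 2.3000, 0.2000)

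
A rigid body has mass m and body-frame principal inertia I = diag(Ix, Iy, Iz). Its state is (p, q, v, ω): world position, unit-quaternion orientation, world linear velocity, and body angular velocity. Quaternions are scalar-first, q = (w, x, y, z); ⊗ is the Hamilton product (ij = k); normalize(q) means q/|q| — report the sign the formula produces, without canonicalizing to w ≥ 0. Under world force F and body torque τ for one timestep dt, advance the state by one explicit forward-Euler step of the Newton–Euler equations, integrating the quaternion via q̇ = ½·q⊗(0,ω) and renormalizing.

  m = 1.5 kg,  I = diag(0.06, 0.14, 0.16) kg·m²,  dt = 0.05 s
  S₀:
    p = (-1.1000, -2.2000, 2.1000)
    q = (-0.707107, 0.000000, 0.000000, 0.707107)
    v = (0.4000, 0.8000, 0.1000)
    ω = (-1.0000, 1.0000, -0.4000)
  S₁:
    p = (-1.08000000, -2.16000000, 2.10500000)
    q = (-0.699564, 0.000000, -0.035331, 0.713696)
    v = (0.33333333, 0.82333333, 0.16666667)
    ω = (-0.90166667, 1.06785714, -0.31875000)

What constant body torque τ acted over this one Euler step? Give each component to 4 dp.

τ = (0.1100, 0.1500, 0.1800)

ω₁ − ω₀ = (0.09833333, 0.06785714, 0.08125000)
τ = I·(Δω/dt) + ω₀×(Iω₀) = (0.1100, 0.1500, 0.1800)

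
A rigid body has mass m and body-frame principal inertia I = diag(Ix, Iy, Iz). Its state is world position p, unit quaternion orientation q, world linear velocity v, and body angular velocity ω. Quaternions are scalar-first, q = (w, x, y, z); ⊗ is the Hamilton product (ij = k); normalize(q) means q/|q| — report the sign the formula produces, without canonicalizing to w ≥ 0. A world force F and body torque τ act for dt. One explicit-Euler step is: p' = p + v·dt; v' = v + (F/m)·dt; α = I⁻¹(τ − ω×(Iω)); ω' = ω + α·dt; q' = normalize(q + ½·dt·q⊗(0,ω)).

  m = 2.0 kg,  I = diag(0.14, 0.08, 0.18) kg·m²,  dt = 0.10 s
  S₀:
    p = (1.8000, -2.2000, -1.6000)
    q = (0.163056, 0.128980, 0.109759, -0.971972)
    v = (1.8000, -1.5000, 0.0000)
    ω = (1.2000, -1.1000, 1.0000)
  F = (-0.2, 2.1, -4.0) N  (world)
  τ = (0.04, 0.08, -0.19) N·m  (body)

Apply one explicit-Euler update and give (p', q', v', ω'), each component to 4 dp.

a = F/m = (-0.1000, 1.0500, -2.0000)
new position p' = (1.9800, -2.3500, -1.6000)
v + (F/m)dt = (1.7900, -1.3950, -0.2000)
precession coupling ω×(Iω) = (-0.1100, -0.0480, 0.0792)
angular accel α = (1.0714, 1.6000, -1.4956)
ω' = ω + α·dt = (1.3071, -0.9400, 0.8504)
q⊗(0,ω) = (0.9379309, -0.7637430, -1.4747080, -0.1105328)
q + ½dt·q⊗(0,ω), renormalized = (0.2090, 0.0904, 0.0359, -0.9731)

p' = (1.9800, -2.3500, -1.6000)
q' = (0.2090, 0.0904, 0.0359, -0.9731)
v' = (1.7900, -1.3950, -0.2000)
ω' = (1.3071, -0.9400, 0.8504)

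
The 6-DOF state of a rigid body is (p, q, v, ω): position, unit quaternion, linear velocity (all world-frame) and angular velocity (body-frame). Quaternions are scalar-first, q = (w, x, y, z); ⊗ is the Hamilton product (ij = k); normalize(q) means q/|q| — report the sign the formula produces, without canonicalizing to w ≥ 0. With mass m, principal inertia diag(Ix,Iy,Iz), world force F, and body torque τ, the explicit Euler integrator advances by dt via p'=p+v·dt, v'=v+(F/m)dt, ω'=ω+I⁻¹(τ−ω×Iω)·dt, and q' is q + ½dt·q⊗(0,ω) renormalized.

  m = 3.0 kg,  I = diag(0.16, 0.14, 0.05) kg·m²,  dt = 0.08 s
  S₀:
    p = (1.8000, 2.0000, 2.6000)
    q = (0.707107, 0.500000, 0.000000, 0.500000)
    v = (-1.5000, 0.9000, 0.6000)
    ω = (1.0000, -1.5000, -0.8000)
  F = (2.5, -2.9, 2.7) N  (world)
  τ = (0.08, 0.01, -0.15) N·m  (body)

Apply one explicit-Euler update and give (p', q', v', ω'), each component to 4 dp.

gyro term ω×Iω = (-0.1080, -0.0880, 0.0300)
α = I⁻¹(τ − ω×Iω) = (1.1750, 0.7000, -3.6000)
new body rate ω' = (1.0940, -1.4440, -1.0880)
q⊗(0,ω) = (-0.1000000, 1.4571070, -0.1606605, -1.3156856)
q' = normalize(q + ½dt·q⊗(0,ω)) = (0.7009, 0.5566, -0.0064, 0.4460)
a = F/m = (0.8333, -0.9667, 0.9000)
new position p' = (1.6800, 2.0720, 2.6480)
new velocity v' = (-1.4333, 0.8227, 0.6720)

p' = (1.6800, 2.0720, 2.6480)
q' = (0.7009, 0.5566, -0.0064, 0.4460)
v' = (-1.4333, 0.8227, 0.6720)
ω' = (1.0940, -1.4440, -1.0880)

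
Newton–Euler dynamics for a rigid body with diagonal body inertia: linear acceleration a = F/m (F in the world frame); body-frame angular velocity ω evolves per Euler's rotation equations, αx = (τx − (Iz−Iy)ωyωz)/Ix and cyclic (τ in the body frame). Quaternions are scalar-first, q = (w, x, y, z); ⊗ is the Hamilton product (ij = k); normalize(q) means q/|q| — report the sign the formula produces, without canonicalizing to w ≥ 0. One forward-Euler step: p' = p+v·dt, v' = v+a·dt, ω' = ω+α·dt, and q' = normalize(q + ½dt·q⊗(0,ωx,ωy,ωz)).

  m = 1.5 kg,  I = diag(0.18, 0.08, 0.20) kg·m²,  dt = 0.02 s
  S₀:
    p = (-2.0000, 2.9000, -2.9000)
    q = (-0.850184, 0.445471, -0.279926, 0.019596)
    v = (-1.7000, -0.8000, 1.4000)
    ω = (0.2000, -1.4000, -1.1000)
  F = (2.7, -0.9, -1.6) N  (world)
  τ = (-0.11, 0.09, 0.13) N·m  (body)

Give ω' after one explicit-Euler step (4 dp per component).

gyro term ω×Iω = (0.1848, 0.0044, 0.0280)
α = I⁻¹(τ − ω×Iω) = (-1.6378, 1.0700, 0.5100)
new body rate ω' = (0.1672, -1.3786, -1.0898)

ω' = (0.1672, -1.3786, -1.0898)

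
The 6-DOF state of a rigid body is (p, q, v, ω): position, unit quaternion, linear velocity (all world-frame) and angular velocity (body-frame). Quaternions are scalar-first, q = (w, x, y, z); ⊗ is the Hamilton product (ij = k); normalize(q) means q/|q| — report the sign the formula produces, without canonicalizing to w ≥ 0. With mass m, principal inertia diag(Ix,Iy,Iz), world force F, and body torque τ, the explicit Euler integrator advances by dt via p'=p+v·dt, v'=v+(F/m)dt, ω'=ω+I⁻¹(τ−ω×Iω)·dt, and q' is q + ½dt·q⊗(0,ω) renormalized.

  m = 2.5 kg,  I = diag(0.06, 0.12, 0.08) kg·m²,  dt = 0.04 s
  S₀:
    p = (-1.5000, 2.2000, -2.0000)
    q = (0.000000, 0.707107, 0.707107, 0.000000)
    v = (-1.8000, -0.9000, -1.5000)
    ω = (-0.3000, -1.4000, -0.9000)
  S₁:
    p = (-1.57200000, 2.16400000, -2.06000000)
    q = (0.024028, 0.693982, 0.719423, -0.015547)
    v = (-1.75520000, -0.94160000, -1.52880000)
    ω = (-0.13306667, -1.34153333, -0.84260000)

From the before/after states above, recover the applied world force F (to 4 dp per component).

Δv = v₁−v₀ = (0.04480000, -0.04160000, -0.02880000)
F = m·Δv/dt = (2.8000, -2.6000, -1.8000)

F = (2.8000, -2.6000, -1.8000)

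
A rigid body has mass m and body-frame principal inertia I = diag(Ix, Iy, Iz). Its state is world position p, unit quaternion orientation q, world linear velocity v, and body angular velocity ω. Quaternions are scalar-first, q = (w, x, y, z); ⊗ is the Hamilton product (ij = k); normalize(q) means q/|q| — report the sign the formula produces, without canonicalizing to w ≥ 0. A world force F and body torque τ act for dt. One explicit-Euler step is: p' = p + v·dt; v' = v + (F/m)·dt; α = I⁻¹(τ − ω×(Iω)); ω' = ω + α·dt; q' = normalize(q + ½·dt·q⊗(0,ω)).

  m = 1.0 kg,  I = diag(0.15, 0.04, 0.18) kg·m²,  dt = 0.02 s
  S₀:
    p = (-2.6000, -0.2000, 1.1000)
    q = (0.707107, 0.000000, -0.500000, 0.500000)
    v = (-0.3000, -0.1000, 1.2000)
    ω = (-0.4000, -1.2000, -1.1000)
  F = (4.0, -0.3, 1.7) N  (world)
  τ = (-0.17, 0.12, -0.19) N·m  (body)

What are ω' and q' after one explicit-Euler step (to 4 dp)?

α = I⁻¹(τ − ω×Iω) = (-2.3653, 3.3300, -0.7622)
ω + α·dt = (-0.4473, -1.1334, -1.1152)
2q̇ = q⊗(0,ω) = (-0.0500000, 0.8671572, -1.0485284, -0.9778177)
updated quaternion q' = (0.7065, 0.0087, -0.5104, 0.4902)

ω' = (-0.4473, -1.1334, -1.1152)
q' = (0.7065, 0.0087, -0.5104, 0.4902)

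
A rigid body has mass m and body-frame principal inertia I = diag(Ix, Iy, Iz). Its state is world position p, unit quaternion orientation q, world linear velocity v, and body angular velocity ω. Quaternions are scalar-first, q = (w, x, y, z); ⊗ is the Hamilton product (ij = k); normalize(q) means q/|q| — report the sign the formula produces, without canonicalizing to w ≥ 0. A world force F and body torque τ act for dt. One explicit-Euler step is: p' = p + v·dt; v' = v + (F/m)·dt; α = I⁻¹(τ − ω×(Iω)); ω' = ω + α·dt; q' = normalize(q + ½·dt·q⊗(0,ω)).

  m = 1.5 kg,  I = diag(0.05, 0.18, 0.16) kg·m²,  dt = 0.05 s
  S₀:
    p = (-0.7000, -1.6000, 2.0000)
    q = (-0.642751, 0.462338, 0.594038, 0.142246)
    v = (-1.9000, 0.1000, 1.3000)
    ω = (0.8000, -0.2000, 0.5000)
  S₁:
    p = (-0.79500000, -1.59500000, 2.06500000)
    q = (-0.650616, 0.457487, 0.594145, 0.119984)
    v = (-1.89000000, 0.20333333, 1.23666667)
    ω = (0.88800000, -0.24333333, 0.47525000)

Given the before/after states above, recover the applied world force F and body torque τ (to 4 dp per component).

F = (0.3000, 3.1000, -1.9000)
τ = (0.0900, -0.2000, -0.1000)

Δω = ω₁−ω₀ = (0.08800000, -0.04333333, -0.02475000)
I·α + gyro = (0.0900, -0.2000, -0.1000)
velocity change Δv = (0.01000000, 0.10333333, -0.06333333)
m·(v₁−v₀)/dt = (0.3000, 3.1000, -1.9000)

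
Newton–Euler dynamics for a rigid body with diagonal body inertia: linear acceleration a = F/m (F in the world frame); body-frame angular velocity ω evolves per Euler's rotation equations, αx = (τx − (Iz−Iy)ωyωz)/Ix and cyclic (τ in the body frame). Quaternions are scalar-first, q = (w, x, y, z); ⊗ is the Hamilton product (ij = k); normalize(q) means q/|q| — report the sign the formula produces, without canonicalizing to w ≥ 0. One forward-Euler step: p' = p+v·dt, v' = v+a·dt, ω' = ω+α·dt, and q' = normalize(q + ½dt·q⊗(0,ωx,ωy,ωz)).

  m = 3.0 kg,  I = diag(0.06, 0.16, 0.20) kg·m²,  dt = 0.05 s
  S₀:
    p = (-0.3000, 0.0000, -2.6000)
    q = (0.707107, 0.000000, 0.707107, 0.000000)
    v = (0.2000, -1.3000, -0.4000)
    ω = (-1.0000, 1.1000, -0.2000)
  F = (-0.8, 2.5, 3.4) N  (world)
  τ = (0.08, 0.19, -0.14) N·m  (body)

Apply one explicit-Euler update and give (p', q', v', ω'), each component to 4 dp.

p' = (-0.2900, -0.0650, -2.6200)
q' = (0.6872, -0.0212, 0.7260, 0.0141)
v' = (0.1867, -1.2583, -0.3433)
ω' = (-0.9260, 1.1681, -0.2075)

linear accel F/m = (-0.2667, 0.8333, 1.1333)
p + v·dt = (-0.2900, -0.0650, -2.6200)
v + (F/m)dt = (0.1867, -1.2583, -0.3433)
(τ − ω×Iω)/I = (1.4800, 1.3625, -0.1500)
ω' = ω + α·dt = (-0.9260, 1.1681, -0.2075)
2q̇ = q⊗(0,ω) = (-0.7778177, -0.8485284, 0.7778177, 0.5656856)
q + ½dt·q⊗(0,ω), renormalized = (0.6872, -0.0212, 0.7260, 0.0141)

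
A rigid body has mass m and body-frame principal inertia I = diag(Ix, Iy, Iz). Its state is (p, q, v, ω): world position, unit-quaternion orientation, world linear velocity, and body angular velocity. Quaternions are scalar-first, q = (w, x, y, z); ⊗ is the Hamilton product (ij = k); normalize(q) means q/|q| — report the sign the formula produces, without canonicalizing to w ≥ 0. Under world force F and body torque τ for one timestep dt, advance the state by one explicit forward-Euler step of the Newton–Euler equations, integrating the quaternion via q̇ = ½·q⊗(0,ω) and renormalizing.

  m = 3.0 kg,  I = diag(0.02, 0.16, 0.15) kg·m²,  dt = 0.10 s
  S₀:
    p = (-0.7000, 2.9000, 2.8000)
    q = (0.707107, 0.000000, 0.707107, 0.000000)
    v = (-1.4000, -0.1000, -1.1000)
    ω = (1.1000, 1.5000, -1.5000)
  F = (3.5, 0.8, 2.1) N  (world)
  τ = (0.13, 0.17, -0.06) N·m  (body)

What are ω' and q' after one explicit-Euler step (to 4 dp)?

ω' = (1.6375, 1.4722, -1.6940)
q' = (0.6495, -0.0140, 0.7548, -0.0913)

α = I⁻¹(τ − ω×Iω) = (5.3750, -0.2781, -1.9400)
ω' = ω + α·dt = (1.6375, 1.4722, -1.6940)
q⊗(0,ω) = (-1.0606605, -0.2828428, 1.0606605, -1.8384782)
q' = normalize(q + ½dt·q⊗(0,ω)) = (0.6495, -0.0140, 0.7548, -0.0913)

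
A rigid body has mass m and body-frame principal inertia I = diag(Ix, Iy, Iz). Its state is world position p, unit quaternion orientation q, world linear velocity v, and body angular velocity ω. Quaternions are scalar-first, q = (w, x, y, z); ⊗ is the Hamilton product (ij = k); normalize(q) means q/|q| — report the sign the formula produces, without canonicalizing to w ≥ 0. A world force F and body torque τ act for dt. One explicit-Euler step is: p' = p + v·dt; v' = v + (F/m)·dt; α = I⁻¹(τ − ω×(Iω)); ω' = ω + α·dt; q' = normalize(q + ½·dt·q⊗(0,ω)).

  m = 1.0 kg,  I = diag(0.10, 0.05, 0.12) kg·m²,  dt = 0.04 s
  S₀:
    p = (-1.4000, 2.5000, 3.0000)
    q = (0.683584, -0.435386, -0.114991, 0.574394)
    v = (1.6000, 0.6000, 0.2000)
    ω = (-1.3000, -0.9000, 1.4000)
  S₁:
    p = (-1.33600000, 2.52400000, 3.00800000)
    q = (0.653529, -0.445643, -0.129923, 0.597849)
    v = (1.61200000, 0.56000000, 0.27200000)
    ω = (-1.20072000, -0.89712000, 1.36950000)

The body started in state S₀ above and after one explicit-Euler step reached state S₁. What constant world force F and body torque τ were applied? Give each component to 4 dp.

F = (0.3000, -1.0000, 1.8000)
τ = (0.1600, 0.0400, -0.1500)

Δv = v₁−v₀ = (0.01200000, -0.04000000, 0.07200000)
m·(v₁−v₀)/dt = (0.3000, -1.0000, 1.8000)
ω₁ − ω₀ = (0.09928000, 0.00288000, -0.03050000)
gyro term ω₀×Iω₀ = (-0.0882, 0.0364, -0.0585)
applied torque τ = (0.1600, 0.0400, -0.1500)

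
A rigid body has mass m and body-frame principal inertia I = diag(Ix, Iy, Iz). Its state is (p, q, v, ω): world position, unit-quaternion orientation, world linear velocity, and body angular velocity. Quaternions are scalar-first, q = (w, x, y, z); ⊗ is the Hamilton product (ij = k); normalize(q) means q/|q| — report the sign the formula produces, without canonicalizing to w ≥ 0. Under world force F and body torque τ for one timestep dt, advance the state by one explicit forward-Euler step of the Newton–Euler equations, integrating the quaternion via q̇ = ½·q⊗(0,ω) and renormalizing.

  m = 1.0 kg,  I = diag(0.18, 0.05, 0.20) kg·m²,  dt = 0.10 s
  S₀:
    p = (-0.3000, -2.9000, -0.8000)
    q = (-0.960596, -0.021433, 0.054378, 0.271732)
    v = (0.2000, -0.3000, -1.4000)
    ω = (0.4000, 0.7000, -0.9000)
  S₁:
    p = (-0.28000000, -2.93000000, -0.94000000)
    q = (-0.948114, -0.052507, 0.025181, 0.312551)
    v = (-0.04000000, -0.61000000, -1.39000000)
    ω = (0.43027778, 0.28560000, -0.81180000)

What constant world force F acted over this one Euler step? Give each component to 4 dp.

F = (-2.4000, -3.1000, 0.1000)

velocity change Δv = (-0.24000000, -0.31000000, 0.01000000)
F = m·Δv/dt = (-2.4000, -3.1000, 0.1000)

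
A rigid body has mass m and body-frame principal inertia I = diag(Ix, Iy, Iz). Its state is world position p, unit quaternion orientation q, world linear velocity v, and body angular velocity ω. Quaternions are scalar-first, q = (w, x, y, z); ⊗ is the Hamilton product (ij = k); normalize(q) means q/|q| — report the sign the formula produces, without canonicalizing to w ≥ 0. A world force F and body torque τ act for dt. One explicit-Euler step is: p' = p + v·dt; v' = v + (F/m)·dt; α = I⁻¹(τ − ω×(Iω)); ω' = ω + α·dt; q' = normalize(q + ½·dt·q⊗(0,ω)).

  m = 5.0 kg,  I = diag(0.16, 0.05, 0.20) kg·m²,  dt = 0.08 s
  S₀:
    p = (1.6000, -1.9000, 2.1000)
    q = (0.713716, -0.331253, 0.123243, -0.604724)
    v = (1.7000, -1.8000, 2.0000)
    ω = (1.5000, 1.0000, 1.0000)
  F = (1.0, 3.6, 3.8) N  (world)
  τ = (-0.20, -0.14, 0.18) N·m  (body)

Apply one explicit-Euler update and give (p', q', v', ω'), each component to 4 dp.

a = F/m = (0.2000, 0.7200, 0.7600)
p + v·dt = (1.7360, -2.0440, 2.2600)
v + (F/m)dt = (1.7160, -1.7424, 2.0608)
ω×(Iω) gyroscopic = (0.1500, -0.0600, -0.1650)
angular accel α = (-2.1875, -1.6000, 1.7250)
ω + α·dt = (1.3250, 0.8720, 1.1380)
q⊗(0,ω) = (0.9783605, 1.7985410, 0.1378830, 0.1975985)
q' = normalize(q + ½dt·q⊗(0,ω)) = (0.7503, -0.2584, 0.1283, -0.5948)

p' = (1.7360, -2.0440, 2.2600)
q' = (0.7503, -0.2584, 0.1283, -0.5948)
v' = (1.7160, -1.7424, 2.0608)
ω' = (1.3250, 0.8720, 1.1380)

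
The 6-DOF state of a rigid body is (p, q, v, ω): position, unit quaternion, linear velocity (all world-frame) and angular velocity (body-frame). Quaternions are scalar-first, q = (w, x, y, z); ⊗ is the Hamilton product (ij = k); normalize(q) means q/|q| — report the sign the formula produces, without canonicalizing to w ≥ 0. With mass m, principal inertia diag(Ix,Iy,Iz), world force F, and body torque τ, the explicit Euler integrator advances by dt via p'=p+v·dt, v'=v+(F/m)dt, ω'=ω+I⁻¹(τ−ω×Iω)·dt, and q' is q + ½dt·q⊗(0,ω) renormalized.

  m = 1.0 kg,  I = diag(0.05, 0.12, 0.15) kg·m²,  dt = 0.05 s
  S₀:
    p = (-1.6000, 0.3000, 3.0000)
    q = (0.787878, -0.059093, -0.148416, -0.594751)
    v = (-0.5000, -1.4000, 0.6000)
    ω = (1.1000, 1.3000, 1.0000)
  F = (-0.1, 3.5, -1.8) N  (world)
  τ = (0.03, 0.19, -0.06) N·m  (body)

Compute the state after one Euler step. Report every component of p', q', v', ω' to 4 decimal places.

α = I⁻¹(τ − ω×Iω) = (-0.1800, 2.5000, -1.0673)
ω' = ω + α·dt = (1.0910, 1.4250, 0.9466)
q⊗(0,ω) = (0.8526941, 1.4914261, 0.4291083, 0.8743147)
q' = normalize(q + ½dt·q⊗(0,ω)) = (0.8082, -0.0218, -0.1375, -0.5722)
a = F/m = (-0.1000, 3.5000, -1.8000)
new position p' = (-1.6250, 0.2300, 3.0300)
v' = v + a·dt = (-0.5050, -1.2250, 0.5100)

p' = (-1.6250, 0.2300, 3.0300)
q' = (0.8082, -0.0218, -0.1375, -0.5722)
v' = (-0.5050, -1.2250, 0.5100)
ω' = (1.0910, 1.4250, 0.9466)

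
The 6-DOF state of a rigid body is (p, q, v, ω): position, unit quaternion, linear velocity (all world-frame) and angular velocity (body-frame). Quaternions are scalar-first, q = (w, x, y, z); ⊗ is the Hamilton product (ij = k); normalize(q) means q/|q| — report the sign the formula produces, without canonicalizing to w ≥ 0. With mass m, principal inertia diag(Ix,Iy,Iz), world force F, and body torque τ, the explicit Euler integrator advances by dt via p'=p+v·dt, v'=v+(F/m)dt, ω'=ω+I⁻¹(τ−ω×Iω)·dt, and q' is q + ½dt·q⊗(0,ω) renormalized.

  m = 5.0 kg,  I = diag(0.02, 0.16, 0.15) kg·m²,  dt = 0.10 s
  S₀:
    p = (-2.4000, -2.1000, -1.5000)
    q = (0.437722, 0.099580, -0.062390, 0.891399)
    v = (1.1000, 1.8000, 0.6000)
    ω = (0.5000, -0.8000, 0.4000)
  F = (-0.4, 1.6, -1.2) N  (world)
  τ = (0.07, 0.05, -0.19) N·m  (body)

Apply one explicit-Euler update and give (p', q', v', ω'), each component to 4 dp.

p' = (-2.2900, -1.9200, -1.4400)
q' = (0.4144, 0.1447, -0.0595, 0.8966)
v' = (1.0920, 1.8320, 0.5760)
ω' = (0.8340, -0.7525, 0.3107)

α = I⁻¹(τ − ω×Iω) = (3.3400, 0.4750, -0.8933)
ω' = ω + α·dt = (0.8340, -0.7525, 0.3107)
q⊗(0,ω) = (-0.4562616, 0.9070242, 0.0556899, 0.1266198)
updated quaternion q' = (0.4144, 0.1447, -0.0595, 0.8966)
a = F/m = (-0.0800, 0.3200, -0.2400)
new position p' = (-2.2900, -1.9200, -1.4400)
v + (F/m)dt = (1.0920, 1.8320, 0.5760)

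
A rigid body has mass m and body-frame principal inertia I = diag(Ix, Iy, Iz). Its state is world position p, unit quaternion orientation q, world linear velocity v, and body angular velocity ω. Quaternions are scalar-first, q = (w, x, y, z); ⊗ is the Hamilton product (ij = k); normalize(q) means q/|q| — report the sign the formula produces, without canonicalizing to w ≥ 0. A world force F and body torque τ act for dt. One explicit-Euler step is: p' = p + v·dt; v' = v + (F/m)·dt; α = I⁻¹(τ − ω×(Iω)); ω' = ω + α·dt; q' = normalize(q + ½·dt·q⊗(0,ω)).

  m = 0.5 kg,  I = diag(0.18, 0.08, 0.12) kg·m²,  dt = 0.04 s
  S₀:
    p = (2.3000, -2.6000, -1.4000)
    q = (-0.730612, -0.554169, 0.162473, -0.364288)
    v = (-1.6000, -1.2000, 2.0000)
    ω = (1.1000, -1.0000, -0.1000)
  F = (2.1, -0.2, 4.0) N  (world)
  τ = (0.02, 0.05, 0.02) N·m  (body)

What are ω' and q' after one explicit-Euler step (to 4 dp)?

ω' = (1.1036, -0.9717, -0.1300)
q' = (-0.7156, -0.5776, 0.1679, -0.3552)

(τ − ω×Iω)/I = (0.0889, 0.7075, -0.7500)
ω' = ω + α·dt = (1.1036, -0.9717, -0.1300)
Hamilton product q⊗(0,ω) = (0.7356301, -1.1842085, 0.2744783, 0.4485099)
updated quaternion q' = (-0.7156, -0.5776, 0.1679, -0.3552)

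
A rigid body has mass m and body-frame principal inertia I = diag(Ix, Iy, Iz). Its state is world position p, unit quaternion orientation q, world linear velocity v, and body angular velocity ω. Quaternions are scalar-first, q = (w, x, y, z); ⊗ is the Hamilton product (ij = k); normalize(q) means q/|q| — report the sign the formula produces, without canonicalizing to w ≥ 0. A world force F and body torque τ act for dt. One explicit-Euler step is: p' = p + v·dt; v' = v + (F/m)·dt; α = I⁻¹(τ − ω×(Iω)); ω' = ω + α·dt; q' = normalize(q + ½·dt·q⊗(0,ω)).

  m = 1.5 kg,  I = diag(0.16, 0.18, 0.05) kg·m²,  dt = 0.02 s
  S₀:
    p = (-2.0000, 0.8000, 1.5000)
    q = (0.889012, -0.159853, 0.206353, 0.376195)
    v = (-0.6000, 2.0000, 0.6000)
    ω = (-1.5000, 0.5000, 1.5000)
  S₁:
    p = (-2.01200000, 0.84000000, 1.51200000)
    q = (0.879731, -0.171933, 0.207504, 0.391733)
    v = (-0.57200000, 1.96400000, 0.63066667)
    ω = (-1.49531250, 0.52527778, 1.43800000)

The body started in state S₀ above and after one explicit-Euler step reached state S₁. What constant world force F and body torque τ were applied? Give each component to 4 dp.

velocity change Δv = (0.02800000, -0.03600000, 0.03066667)
applied force F = (2.1000, -2.7000, 2.3000)
Δω = ω₁−ω₀ = (0.00468750, 0.02527778, -0.06200000)
I·α + gyro = (-0.0600, -0.0200, -0.1700)

F = (2.1000, -2.7000, 2.3000)
τ = (-0.0600, -0.0200, -0.1700)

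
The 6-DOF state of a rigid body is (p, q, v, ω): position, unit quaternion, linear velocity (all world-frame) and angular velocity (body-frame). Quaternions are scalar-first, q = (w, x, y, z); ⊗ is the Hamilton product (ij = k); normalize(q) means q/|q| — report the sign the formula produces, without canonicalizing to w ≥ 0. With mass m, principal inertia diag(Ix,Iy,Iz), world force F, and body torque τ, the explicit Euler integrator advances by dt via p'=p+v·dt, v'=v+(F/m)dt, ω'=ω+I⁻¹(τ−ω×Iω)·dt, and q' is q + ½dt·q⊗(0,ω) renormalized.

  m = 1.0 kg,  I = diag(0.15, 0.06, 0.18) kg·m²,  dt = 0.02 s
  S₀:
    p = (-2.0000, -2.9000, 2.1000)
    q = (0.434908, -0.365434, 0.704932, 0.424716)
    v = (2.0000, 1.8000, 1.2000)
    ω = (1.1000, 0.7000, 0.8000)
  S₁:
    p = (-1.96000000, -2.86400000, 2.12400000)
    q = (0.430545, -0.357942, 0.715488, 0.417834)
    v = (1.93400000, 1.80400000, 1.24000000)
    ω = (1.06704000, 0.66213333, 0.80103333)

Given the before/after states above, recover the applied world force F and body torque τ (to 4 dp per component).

F = (-3.3000, 0.2000, 2.0000)
τ = (-0.1800, -0.1400, -0.0600)

ω₁ − ω₀ = (-0.03296000, -0.03786667, 0.00103333)
precession coupling = (0.0672, -0.0264, -0.0693)
applied torque τ = (-0.1800, -0.1400, -0.0600)
Δv = v₁−v₀ = (-0.06600000, 0.00400000, 0.04000000)
m·(v₁−v₀)/dt = (-3.3000, 0.2000, 2.0000)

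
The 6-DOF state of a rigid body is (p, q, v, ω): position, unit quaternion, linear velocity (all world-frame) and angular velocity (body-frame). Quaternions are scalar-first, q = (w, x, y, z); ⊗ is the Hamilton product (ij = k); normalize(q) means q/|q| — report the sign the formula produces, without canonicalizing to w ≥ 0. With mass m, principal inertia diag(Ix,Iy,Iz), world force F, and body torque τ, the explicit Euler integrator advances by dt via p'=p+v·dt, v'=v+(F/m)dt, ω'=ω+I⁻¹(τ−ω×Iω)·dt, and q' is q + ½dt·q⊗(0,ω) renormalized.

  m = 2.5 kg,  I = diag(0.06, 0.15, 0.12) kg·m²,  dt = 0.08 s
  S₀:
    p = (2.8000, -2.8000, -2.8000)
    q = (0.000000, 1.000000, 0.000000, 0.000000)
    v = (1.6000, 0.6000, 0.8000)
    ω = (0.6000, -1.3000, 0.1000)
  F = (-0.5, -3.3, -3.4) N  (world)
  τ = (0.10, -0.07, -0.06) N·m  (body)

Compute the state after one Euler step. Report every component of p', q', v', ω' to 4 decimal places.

precession coupling ω×(Iω) = (0.0039, -0.0036, -0.0702)
(τ − ω×Iω)/I = (1.6017, -0.4427, 0.0850)
ω + α·dt = (0.7281, -1.3354, 0.1068)
Hamilton product q⊗(0,ω) = (-0.6000000, 0.0000000, -0.1000000, -1.3000000)
q + ½dt·q⊗(0,ω), renormalized = (-0.0240, 0.9984, -0.0040, -0.0519)
linear accel F/m = (-0.2000, -1.3200, -1.3600)
p' = p + v·dt = (2.9280, -2.7520, -2.7360)
new velocity v' = (1.5840, 0.4944, 0.6912)

p' = (2.9280, -2.7520, -2.7360)
q' = (-0.0240, 0.9984, -0.0040, -0.0519)
v' = (1.5840, 0.4944, 0.6912)
ω' = (0.7281, -1.3354, 0.1068)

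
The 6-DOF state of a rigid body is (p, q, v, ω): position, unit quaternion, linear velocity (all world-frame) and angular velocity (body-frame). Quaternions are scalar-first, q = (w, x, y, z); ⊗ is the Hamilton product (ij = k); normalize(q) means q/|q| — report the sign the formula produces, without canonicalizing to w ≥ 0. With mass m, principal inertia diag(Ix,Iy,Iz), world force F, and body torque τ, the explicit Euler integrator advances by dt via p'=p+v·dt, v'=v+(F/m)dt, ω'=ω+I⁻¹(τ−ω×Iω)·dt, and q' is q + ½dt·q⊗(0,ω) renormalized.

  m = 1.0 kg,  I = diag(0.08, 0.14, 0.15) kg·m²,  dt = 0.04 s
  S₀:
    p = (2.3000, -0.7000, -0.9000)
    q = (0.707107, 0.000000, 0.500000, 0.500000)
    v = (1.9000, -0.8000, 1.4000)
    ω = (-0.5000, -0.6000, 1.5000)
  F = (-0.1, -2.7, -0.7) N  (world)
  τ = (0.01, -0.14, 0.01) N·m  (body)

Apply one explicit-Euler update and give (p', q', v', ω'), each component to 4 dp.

a = (-0.1000, -2.7000, -0.7000)
p + v·dt = (2.3760, -0.7320, -0.8440)
new velocity v' = (1.8960, -0.9080, 1.3720)
ω×(Iω) gyroscopic = (-0.0090, 0.0525, 0.0180)
(τ − ω×Iω)/I = (0.2375, -1.3750, -0.0533)
new body rate ω' = (-0.4905, -0.6550, 1.4979)
Hamilton product q⊗(0,ω) = (-0.4500000, 0.6964465, -0.6742642, 1.3106605)
updated quaternion q' = (0.6977, 0.0139, 0.4862, 0.5259)

p' = (2.3760, -0.7320, -0.8440)
q' = (0.6977, 0.0139, 0.4862, 0.5259)
v' = (1.8960, -0.9080, 1.3720)
ω' = (-0.4905, -0.6550, 1.4979)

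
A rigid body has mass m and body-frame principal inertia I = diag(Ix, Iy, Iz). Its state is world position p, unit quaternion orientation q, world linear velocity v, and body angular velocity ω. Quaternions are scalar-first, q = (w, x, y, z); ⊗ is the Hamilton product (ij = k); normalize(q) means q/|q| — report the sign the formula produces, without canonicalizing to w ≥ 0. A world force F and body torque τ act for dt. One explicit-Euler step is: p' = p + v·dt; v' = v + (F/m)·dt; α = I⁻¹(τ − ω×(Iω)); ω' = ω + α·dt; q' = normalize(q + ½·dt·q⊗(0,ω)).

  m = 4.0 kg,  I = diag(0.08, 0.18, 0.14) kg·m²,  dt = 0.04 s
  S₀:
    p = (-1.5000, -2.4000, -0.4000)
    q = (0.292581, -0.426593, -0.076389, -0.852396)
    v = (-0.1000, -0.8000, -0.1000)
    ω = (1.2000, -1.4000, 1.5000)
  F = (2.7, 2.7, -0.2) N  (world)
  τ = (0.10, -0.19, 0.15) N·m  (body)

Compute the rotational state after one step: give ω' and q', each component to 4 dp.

ω' = (1.2080, -1.4182, 1.5909)
q' = (0.3259, -0.4452, -0.0921, -0.8289)

angular accel α = (0.2000, -0.4556, 2.2714)
ω + α·dt = (1.2080, -1.4182, 1.5909)
q⊗(0,ω) = (1.6835610, -0.9568407, -0.7925991, 1.1277685)
q' = normalize(q + ½dt·q⊗(0,ω)) = (0.3259, -0.4452, -0.0921, -0.8289)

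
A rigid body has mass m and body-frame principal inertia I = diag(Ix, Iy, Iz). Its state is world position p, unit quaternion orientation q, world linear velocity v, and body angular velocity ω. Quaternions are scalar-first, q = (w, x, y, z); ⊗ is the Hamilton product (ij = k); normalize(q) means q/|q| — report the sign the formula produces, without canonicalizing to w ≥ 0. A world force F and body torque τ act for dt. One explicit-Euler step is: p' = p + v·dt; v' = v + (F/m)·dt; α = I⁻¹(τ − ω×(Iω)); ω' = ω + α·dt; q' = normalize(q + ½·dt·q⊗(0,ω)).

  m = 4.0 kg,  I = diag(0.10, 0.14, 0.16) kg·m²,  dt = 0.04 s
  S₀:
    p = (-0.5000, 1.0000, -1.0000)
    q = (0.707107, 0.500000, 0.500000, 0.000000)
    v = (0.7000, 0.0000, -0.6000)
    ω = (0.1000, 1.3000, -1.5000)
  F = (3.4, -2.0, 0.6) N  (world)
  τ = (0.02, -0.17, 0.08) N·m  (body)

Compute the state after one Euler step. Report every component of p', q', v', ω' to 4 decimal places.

gyro term ω×Iω = (-0.0390, 0.0090, 0.0052)
(τ − ω×Iω)/I = (0.5900, -1.2786, 0.4675)
ω' = ω + α·dt = (0.1236, 1.2489, -1.4813)
2q̇ = q⊗(0,ω) = (-0.7000000, -0.6792893, 1.6692391, -0.4606605)
q + ½dt·q⊗(0,ω), renormalized = (0.6926, 0.4860, 0.5330, -0.0092)
a = (0.8500, -0.5000, 0.1500)
p + v·dt = (-0.4720, 1.0000, -1.0240)
v + (F/m)dt = (0.7340, -0.0200, -0.5940)

p' = (-0.4720, 1.0000, -1.0240)
q' = (0.6926, 0.4860, 0.5330, -0.0092)
v' = (0.7340, -0.0200, -0.5940)
ω' = (0.1236, 1.2489, -1.4813)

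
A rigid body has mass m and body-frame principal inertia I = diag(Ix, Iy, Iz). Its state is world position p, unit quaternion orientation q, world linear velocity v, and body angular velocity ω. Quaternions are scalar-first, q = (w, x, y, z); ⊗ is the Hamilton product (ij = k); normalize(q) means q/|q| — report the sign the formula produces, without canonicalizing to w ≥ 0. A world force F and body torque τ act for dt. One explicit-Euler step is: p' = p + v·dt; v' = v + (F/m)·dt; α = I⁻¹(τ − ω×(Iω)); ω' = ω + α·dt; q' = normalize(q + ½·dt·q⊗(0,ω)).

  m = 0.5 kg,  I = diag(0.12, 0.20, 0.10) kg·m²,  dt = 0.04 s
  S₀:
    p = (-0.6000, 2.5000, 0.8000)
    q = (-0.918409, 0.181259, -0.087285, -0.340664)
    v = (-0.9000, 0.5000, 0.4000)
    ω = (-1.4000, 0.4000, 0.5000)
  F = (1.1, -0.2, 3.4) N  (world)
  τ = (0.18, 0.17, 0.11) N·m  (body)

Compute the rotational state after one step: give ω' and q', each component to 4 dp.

ω' = (-1.3333, 0.4368, 0.5619)
q' = (-0.9088, 0.2087, -0.0869, -0.3507)

gyro term ω×Iω = (-0.0200, -0.0140, -0.0448)
(τ − ω×Iω)/I = (1.6667, 0.9200, 1.5480)
ω' = ω + α·dt = (-1.3333, 0.4368, 0.5619)
q⊗(0,ω) = (0.4590086, 1.3783957, 0.0189365, -0.5088999)
q' = normalize(q + ½dt·q⊗(0,ω)) = (-0.9088, 0.2087, -0.0869, -0.3507)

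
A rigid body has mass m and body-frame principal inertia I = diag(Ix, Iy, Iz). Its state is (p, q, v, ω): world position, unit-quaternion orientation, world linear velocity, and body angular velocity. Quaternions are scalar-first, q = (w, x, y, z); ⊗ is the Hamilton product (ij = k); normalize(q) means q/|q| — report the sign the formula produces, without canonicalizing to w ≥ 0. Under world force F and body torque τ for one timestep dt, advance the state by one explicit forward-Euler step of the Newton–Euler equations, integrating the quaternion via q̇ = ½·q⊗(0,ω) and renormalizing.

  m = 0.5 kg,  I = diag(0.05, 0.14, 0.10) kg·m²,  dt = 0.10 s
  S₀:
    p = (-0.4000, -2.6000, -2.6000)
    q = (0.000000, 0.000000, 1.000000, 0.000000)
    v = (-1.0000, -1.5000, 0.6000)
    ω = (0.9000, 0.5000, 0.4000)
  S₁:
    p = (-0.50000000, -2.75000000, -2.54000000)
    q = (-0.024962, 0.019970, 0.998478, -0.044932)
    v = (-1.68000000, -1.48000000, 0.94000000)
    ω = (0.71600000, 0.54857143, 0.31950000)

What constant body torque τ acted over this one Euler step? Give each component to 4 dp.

τ = (-0.1000, 0.0500, -0.0400)

Δω = ω₁−ω₀ = (-0.18400000, 0.04857143, -0.08050000)
ω₀×(Iω₀) = (-0.0080, -0.0180, 0.0405)
applied torque τ = (-0.1000, 0.0500, -0.0400)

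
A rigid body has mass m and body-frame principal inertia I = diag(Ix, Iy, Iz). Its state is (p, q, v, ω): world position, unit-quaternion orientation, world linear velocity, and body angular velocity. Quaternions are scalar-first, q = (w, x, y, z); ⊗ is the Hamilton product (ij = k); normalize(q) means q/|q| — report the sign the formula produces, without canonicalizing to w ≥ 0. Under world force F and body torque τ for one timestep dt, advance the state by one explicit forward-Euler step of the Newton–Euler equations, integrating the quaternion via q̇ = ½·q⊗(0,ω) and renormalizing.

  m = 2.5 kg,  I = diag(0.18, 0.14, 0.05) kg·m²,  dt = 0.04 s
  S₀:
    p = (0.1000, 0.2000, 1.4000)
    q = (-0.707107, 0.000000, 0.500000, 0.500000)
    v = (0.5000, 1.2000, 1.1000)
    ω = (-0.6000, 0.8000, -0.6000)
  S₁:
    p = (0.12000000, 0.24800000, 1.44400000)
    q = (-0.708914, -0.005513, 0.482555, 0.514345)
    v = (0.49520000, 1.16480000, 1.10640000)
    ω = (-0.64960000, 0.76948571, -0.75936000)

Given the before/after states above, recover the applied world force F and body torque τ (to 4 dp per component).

Δω = ω₁−ω₀ = (-0.04960000, -0.03051429, -0.15936000)
applied torque τ = (-0.1800, -0.0600, -0.1800)
v₁ − v₀ = (-0.00480000, -0.03520000, 0.00640000)
F = m·Δv/dt = (-0.3000, -2.2000, 0.4000)

F = (-0.3000, -2.2000, 0.4000)
τ = (-0.1800, -0.0600, -0.1800)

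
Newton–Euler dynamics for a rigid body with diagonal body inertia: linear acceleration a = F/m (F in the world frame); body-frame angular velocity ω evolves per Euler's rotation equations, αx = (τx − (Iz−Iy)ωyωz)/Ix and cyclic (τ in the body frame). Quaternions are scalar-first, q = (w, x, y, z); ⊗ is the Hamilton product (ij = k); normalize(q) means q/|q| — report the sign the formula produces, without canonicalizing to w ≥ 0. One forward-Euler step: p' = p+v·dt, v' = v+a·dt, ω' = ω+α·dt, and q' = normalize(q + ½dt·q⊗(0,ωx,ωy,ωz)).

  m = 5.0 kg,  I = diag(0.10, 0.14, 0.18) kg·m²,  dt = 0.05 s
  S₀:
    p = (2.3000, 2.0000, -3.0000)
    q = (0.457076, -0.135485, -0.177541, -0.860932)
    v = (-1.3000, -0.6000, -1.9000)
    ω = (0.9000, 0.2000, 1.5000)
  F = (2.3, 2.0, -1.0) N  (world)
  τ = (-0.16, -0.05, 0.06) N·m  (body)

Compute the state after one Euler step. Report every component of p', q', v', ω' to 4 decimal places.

new position p' = (2.2350, 1.9700, -3.0950)
v' = v + a·dt = (-1.2770, -0.5800, -1.9100)
ω×(Iω) gyroscopic = (0.0120, -0.1080, 0.0072)
angular accel α = (-1.7200, 0.4143, 0.2933)
ω + α·dt = (0.8140, 0.2207, 1.5147)
2q̇ = q⊗(0,ω) = (1.4488427, 0.3172433, -0.4801961, 0.8183039)
updated quaternion q' = (0.4928, -0.1274, -0.1894, -0.8397)

p' = (2.2350, 1.9700, -3.0950)
q' = (0.4928, -0.1274, -0.1894, -0.8397)
v' = (-1.2770, -0.5800, -1.9100)
ω' = (0.8140, 0.2207, 1.5147)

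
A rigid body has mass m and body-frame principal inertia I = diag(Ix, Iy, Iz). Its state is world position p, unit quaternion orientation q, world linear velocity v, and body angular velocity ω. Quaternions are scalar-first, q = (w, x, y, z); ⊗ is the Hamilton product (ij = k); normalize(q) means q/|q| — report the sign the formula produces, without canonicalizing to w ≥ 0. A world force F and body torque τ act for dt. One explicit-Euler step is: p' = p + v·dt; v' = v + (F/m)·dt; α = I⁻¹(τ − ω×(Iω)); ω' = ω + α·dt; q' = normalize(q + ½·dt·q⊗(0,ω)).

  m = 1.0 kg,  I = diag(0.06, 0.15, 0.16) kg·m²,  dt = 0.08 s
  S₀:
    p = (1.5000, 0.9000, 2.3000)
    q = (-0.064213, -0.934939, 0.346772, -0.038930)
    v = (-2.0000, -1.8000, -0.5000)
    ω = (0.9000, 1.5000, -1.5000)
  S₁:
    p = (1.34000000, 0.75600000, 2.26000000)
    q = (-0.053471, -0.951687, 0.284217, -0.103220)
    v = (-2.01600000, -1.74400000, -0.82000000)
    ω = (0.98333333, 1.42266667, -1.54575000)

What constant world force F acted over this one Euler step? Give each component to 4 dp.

velocity change Δv = (-0.01600000, 0.05600000, -0.32000000)
m·(v₁−v₀)/dt = (-0.2000, 0.7000, -4.0000)

F = (-0.2000, 0.7000, -4.0000)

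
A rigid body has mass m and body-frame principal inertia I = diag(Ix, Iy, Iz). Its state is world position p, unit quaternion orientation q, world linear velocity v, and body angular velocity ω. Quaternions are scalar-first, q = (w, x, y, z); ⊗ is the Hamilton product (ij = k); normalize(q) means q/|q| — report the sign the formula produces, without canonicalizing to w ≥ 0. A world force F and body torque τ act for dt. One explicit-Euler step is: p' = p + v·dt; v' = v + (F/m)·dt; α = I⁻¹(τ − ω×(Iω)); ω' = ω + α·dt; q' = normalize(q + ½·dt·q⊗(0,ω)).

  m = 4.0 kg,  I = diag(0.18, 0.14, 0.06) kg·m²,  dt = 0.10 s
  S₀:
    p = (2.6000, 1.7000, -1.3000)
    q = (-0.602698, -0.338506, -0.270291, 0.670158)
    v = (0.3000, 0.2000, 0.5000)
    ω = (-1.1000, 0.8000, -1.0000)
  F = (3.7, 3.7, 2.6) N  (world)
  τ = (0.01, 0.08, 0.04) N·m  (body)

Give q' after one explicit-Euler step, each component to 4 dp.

q' = (-0.5750, -0.3175, -0.3469, 0.6695)

2q̇ = q⊗(0,ω) = (0.5140342, 0.3971324, -1.5578382, 0.0345731)
updated quaternion q' = (-0.5750, -0.3175, -0.3469, 0.6695)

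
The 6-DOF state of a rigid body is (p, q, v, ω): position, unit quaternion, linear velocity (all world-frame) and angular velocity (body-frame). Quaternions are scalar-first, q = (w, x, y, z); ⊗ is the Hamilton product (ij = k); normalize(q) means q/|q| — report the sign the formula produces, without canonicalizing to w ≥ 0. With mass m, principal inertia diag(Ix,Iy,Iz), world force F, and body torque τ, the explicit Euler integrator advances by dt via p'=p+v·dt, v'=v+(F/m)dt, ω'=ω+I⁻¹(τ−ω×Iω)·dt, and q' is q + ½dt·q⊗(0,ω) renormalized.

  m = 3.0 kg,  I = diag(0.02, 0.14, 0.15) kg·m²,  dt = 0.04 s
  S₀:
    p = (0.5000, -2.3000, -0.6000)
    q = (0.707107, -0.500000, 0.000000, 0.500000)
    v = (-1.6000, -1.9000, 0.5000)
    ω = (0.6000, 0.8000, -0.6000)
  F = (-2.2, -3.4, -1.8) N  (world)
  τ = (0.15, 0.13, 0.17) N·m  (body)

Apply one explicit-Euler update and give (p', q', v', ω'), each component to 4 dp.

p' = (0.4360, -2.3760, -0.5800)
q' = (0.7189, -0.4994, 0.0113, 0.4834)
v' = (-1.6293, -1.9453, 0.4760)
ω' = (0.9096, 0.8238, -0.5700)

α = I⁻¹(τ − ω×Iω) = (7.7400, 0.5943, 0.7493)
ω' = ω + α·dt = (0.9096, 0.8238, -0.5700)
Hamilton product q⊗(0,ω) = (0.6000000, 0.0242642, 0.5656856, -0.8242642)
q + ½dt·q⊗(0,ω), renormalized = (0.7189, -0.4994, 0.0113, 0.4834)
a = F/m = (-0.7333, -1.1333, -0.6000)
new position p' = (0.4360, -2.3760, -0.5800)
v + (F/m)dt = (-1.6293, -1.9453, 0.4760)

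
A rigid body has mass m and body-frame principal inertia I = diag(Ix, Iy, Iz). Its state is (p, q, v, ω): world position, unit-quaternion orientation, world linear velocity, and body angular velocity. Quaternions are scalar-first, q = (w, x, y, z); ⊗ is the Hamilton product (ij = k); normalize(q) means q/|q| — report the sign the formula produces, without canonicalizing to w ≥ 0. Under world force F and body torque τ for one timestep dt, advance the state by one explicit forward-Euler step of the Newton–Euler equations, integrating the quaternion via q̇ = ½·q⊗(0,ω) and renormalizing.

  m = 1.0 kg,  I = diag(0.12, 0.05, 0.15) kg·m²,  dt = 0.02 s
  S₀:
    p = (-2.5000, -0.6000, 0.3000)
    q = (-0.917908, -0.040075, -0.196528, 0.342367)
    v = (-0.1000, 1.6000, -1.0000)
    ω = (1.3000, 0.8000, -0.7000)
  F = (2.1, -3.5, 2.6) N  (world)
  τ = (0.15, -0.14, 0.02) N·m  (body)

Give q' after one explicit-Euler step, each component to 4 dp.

2q̇ = q⊗(0,ω) = (0.4489768, -1.3296044, -0.3173018, 0.8659620)
q' = normalize(q + ½dt·q⊗(0,ω)) = (-0.9133, -0.0534, -0.1997, 0.3510)

q' = (-0.9133, -0.0534, -0.1997, 0.3510)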